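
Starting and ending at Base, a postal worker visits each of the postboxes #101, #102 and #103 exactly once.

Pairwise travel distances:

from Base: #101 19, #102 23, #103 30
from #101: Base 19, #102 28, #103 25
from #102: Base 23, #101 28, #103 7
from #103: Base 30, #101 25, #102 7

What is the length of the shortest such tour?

74 — the shortest possible round trip.

Base-#101-#102-#103-Base: 19+28+7+30 = 84
Base-#101-#103-#102-Base: 19+25+7+23 = 74
Base-#102-#101-#103-Base: 23+28+25+30 = 106
The minimum is 74.
One optimal route: Base → #101 → #103 → #102 → Base (or its reverse).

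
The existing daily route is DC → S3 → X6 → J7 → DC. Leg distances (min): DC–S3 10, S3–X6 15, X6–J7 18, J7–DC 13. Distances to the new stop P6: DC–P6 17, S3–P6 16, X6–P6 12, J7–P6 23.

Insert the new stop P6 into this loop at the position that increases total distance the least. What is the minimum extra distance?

Insertion cost between consecutive stops i–j is d(i,P6) + d(P6,j) − d(i,j):
  between DC and S3: 17 + 16 − 10 = 23
  between S3 and X6: 16 + 12 − 15 = 13
  between X6 and J7: 12 + 23 − 18 = 17
  between J7 and DC: 23 + 17 − 13 = 27
Cheapest insertion is between S3 and X6, adding 13.
New total = 56 + 13 = 69.

Minimum extra distance: 13 min, inserting P6 between S3 and X6.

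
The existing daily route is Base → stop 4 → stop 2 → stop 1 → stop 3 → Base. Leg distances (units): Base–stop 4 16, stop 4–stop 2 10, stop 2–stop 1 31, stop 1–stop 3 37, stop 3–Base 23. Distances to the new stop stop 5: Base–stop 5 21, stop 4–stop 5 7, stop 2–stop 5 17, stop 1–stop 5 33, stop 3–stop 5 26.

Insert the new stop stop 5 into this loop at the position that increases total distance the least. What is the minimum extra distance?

Insertion cost between consecutive stops i–j is d(i,stop 5) + d(stop 5,j) − d(i,j):
  between Base and stop 4: 21 + 7 − 16 = 12
  between stop 4 and stop 2: 7 + 17 − 10 = 14
  between stop 2 and stop 1: 17 + 33 − 31 = 19
  between stop 1 and stop 3: 33 + 26 − 37 = 22
  between stop 3 and Base: 26 + 21 − 23 = 24
Cheapest insertion is between Base and stop 4, adding 12.
New total = 117 + 12 = 129.

+12 — insert stop 5 between Base and stop 4.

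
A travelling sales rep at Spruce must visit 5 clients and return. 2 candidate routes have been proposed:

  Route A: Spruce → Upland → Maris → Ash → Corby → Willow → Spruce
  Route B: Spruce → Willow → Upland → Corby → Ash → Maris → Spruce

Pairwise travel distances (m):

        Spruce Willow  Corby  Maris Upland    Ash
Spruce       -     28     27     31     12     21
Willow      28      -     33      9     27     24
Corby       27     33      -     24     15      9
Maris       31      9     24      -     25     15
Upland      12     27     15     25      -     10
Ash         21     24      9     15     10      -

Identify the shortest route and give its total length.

Route A: 12 + 25 + 15 + 9 + 33 + 28 = 122
Route B: 28 + 27 + 15 + 9 + 15 + 31 = 125

Shortest is Route A, total 122 m.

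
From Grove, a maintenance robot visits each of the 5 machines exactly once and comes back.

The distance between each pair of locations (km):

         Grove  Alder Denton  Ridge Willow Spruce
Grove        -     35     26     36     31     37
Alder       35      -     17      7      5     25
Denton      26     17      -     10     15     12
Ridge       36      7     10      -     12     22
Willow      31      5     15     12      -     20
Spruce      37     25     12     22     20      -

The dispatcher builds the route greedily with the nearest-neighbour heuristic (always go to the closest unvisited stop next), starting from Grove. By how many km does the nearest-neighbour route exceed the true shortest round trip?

The nearest-neighbour route is 3 km longer than optimal.

Grove: Denton=26, Willow=31, Alder=35, Ridge=36, Spruce=37 ⇒ Denton
Denton: Ridge=10, Spruce=12, Willow=15, Alder=17 ⇒ Ridge
Ridge: Alder=7, Willow=12, Spruce=22 ⇒ Alder
Alder: Willow=5, Spruce=25 ⇒ Willow
Willow: Spruce=20 ⇒ Spruce
NN route Grove → Denton → Ridge → Alder → Willow → Spruce → Grove costs 105.
Optimal: Grove → Willow → Alder → Ridge → Denton → Spruce → Grove costs 102 (by enumerating all 60 distinct tours).
Excess = 105 − 102 = 3.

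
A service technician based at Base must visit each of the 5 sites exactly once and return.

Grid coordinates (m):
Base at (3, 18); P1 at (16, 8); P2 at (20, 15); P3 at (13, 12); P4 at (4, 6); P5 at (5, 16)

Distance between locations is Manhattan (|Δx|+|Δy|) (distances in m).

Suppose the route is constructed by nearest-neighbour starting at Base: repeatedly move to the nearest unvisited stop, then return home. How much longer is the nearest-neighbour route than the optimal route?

Base: P5=4, P4=13, P3=16, P2=20, P1=23 ⇒ P5
P5: P4=11, P3=12, P2=16, P1=19 ⇒ P4
P4: P1=14, P3=15, P2=25 ⇒ P1
P1: P3=7, P2=11 ⇒ P3
P3: P2=10 ⇒ P2
NN route Base → P5 → P4 → P1 → P3 → P2 → Base costs 66.
Optimal: Base → P4 → P1 → P2 → P3 → P5 → Base costs 64 (by enumerating all 60 distinct tours).
Excess = 66 − 64 = 2.

2 m longer than the optimal tour.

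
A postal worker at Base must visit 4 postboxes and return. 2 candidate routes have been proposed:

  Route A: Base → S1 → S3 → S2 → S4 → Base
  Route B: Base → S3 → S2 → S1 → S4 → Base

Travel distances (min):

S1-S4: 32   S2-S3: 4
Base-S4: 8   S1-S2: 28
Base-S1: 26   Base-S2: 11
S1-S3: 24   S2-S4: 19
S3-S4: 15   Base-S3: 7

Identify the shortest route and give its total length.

Route A: 26 + 24 + 4 + 19 + 8 = 81
Route B: 7 + 4 + 28 + 32 + 8 = 79

79 min — Route B is the shortest.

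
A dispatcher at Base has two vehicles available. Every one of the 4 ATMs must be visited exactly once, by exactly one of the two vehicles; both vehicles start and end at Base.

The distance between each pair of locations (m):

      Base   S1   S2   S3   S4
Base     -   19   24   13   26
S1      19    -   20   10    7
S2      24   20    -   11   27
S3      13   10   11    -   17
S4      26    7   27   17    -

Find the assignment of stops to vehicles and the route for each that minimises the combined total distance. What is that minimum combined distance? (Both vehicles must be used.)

There are 2^3 − 1 = 7 ways to divide the 4 stops into two non-empty groups. For each, the best each vehicle can do is its own shortest tour through its group:
  {S1} + {S2, S3, S4}: 38 + 77 = 115
  {S2} + {S1, S3, S4}: 48 + 56 = 104
  {S1, S2} + {S3, S4}: 63 + 56 = 119
  {S3} + {S1, S2, S4}: 26 + 77 = 103
  {S1, S3} + {S2, S4}: 42 + 77 = 119
  {S2, S3} + {S1, S4}: 48 + 52 = 100
  … (7 splits in total)
Best: vehicle 1 Base → S2 → S3 → Base = 48; vehicle 2 Base → S1 → S4 → Base = 52; combined 100.

Minimum combined distance: 100 m.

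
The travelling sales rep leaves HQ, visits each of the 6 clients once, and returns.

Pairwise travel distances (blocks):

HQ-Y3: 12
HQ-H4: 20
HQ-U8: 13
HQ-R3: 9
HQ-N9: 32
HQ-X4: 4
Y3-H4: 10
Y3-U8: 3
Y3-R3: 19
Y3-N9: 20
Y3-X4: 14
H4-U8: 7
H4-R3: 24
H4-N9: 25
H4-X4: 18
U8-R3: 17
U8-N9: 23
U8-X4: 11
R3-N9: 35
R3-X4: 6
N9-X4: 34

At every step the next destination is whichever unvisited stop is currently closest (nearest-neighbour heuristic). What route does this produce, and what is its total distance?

HQ → [X4:4 / R3:9 / Y3:12 / U8:13 / H4:20 / N9:32] → X4 (4)
X4 → [R3:6 / U8:11 / Y3:14 / H4:18 / N9:34] → R3 (6)
R3 → [U8:17 / Y3:19 / H4:24 / N9:35] → U8 (17)
U8 → [Y3:3 / H4:7 / N9:23] → Y3 (3)
Y3 → [H4:10 / N9:20] → H4 (10)
H4 → [N9:25] → N9 (25)
Return N9→HQ: 32.
Total = 4 + 6 + 17 + 3 + 10 + 25 + 32 = 97.

Nearest-neighbour total = 97 blocks; route HQ → X4 → R3 → U8 → Y3 → H4 → N9 → HQ.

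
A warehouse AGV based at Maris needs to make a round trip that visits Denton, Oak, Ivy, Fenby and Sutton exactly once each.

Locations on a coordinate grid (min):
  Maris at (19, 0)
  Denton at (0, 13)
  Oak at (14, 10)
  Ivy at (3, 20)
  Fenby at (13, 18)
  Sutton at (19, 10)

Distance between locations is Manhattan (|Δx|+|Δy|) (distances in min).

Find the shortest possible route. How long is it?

With 5 stops there are 5!/2 = 60 distinct round trips (a route and its reverse cost the same).
Maris-Denton-Oak-Ivy-Fenby-Sutton-Maris: 32+17+21+12+14+10 = 106
Maris-Denton-Oak-Ivy-Sutton-Fenby-Maris: 32+17+21+26+14+24 = 134
Maris-Denton-Oak-Fenby-Ivy-Sutton-Maris: 32+17+9+12+26+10 = 106
Maris-Denton-Oak-Fenby-Sutton-Ivy-Maris: 32+17+9+14+26+36 = 134
Maris-Denton-Oak-Sutton-Ivy-Fenby-Maris: 32+17+5+26+12+24 = 116
Maris-Denton-Oak-Sutton-Fenby-Ivy-Maris: 32+17+5+14+12+36 = 116
Maris-Denton-Ivy-Oak-Fenby-Sutton-Maris: 32+10+21+9+14+10 = 96
Maris-Denton-Ivy-Oak-Sutton-Fenby-Maris: 32+10+21+5+14+24 = 106
Maris-Denton-Ivy-Fenby-Oak-Sutton-Maris: 32+10+12+9+5+10 = 78
Maris-Denton-Ivy-Fenby-Sutton-Oak-Maris: 32+10+12+14+5+15 = 88
Maris-Denton-Ivy-Sutton-Oak-Fenby-Maris: 32+10+26+5+9+24 = 106
Maris-Denton-Ivy-Sutton-Fenby-Oak-Maris: 32+10+26+14+9+15 = 106
Maris-Denton-Fenby-Oak-Ivy-Sutton-Maris: 32+18+9+21+26+10 = 116
Maris-Denton-Fenby-Oak-Sutton-Ivy-Maris: 32+18+9+5+26+36 = 126
… (46 more)
The minimum is 78.
One optimal route: Maris → Denton → Ivy → Fenby → Oak → Sutton → Maris (or its reverse).

Shortest round trip = 78 min.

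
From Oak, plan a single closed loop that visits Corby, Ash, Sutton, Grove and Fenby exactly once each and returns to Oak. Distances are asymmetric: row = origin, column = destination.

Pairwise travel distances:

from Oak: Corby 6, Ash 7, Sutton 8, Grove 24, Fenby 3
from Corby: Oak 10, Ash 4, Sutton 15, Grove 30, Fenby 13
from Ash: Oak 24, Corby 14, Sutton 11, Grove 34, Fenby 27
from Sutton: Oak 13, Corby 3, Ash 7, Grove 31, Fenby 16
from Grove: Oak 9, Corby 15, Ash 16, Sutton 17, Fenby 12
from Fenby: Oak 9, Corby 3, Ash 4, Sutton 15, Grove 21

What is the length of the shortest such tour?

Oak→Corby→Ash→Sutton→Grove→Fenby→Oak: 6+4+11+31+12+9 = 73
Oak→Corby→Ash→Sutton→Fenby→Grove→Oak: 6+4+11+16+21+9 = 67
Oak→Corby→Ash→Grove→Sutton→Fenby→Oak: 6+4+34+17+16+9 = 86
Oak→Corby→Ash→Grove→Fenby→Sutton→Oak: 6+4+34+12+15+13 = 84
Oak→Corby→Ash→Fenby→Sutton→Grove→Oak: 6+4+27+15+31+9 = 92
Oak→Corby→Ash→Fenby→Grove→Sutton→Oak: 6+4+27+21+17+13 = 88
Oak→Corby→Sutton→Ash→Grove→Fenby→Oak: 6+15+7+34+12+9 = 83
Oak→Corby→Sutton→Ash→Fenby→Grove→Oak: 6+15+7+27+21+9 = 85
Oak→Corby→Sutton→Grove→Ash→Fenby→Oak: 6+15+31+16+27+9 = 104
Oak→Corby→Sutton→Grove→Fenby→Ash→Oak: 6+15+31+12+4+24 = 92
Oak→Corby→Sutton→Fenby→Ash→Grove→Oak: 6+15+16+4+34+9 = 84
Oak→Corby→Sutton→Fenby→Grove→Ash→Oak: 6+15+16+21+16+24 = 98
Oak→Corby→Grove→Ash→Sutton→Fenby→Oak: 6+30+16+11+16+9 = 88
Oak→Corby→Grove→Ash→Fenby→Sutton→Oak: 6+30+16+27+15+13 = 107
… (106 more)
Oak→Fenby→Ash→Sutton→Corby→Grove→Oak: 3+4+11+3+30+9 = 60  ← best
The minimum is 60.
One optimal route: Oak → Fenby → Ash → Sutton → Corby → Grove → Oak.

Minimum total distance: 60.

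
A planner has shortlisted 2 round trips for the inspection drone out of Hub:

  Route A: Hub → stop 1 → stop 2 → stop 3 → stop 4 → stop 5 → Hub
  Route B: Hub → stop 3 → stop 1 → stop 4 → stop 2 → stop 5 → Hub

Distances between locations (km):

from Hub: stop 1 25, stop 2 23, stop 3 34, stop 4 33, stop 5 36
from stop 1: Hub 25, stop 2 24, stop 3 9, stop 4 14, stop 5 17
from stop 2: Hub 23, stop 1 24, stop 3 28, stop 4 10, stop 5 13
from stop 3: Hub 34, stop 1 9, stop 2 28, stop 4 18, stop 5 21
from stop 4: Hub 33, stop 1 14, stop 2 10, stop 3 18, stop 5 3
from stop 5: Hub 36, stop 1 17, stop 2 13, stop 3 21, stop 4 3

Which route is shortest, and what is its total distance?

Route A: 25 + 24 + 28 + 18 + 3 + 36 = 134
Route B: 34 + 9 + 14 + 10 + 13 + 36 = 116

Shortest is Route B, total 116 km.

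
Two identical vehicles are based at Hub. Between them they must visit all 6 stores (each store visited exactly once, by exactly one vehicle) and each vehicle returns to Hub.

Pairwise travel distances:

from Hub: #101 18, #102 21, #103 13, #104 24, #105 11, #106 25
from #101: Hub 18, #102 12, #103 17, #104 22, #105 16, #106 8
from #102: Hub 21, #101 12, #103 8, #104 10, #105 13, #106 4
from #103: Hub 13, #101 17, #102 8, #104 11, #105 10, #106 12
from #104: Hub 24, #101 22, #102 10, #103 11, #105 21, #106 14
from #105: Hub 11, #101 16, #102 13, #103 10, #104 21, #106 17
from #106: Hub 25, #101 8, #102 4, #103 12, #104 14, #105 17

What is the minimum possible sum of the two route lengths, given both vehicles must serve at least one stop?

86 — the smallest possible combined total.

Check every non-empty split of the stops between the two vehicles; for each half take its own optimal tour:
  {#101} + {#102, #103, #104, #105, #106}: 36 + 66 = 102
  {#102} + {#101, #103, #104, #105, #106}: 42 + 72 = 114
  {#101, #102} + {#103, #104, #105, #106}: 51 + 66 = 117
  {#103} + {#101, #102, #104, #105, #106}: 26 + 72 = 98
  {#101, #103} + {#102, #104, #105, #106}: 48 + 66 = 114
  {#102, #103} + {#101, #104, #105, #106}: 42 + 72 = 114
  … (31 splits in total)
  {#105} + {#101, #102, #103, #104, #106}: 22 + 64 = 86  ← best
Best: vehicle 1 Hub → #105 → Hub = 22; vehicle 2 Hub → #101 → #106 → #102 → #104 → #103 → Hub = 64; combined 86.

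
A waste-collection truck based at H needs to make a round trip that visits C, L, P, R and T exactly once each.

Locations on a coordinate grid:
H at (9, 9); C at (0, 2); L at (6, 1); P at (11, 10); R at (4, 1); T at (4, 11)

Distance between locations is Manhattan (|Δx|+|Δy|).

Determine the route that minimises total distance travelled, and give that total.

42 — the shortest possible round trip.

With 5 stops there are 5!/2 = 60 distinct round trips (a route and its reverse cost the same).
H-C-L-P-R-T-H: 16+7+14+16+10+7 = 70
H-C-L-P-T-R-H: 16+7+14+8+10+13 = 68
H-C-L-R-P-T-H: 16+7+2+16+8+7 = 56
H-C-L-R-T-P-H: 16+7+2+10+8+3 = 46
H-C-L-T-P-R-H: 16+7+12+8+16+13 = 72
H-C-L-T-R-P-H: 16+7+12+10+16+3 = 64
H-C-P-L-R-T-H: 16+19+14+2+10+7 = 68
H-C-P-L-T-R-H: 16+19+14+12+10+13 = 84
H-C-P-R-L-T-H: 16+19+16+2+12+7 = 72
H-C-P-R-T-L-H: 16+19+16+10+12+11 = 84
H-C-P-T-L-R-H: 16+19+8+12+2+13 = 70
H-C-P-T-R-L-H: 16+19+8+10+2+11 = 66
H-C-R-L-P-T-H: 16+5+2+14+8+7 = 52
H-C-R-L-T-P-H: 16+5+2+12+8+3 = 46
… (46 more)
H-L-R-C-T-P-H: 11+2+5+13+8+3 = 42  ← best
The minimum is 42.
One optimal route: H → L → R → C → T → P → H (or its reverse).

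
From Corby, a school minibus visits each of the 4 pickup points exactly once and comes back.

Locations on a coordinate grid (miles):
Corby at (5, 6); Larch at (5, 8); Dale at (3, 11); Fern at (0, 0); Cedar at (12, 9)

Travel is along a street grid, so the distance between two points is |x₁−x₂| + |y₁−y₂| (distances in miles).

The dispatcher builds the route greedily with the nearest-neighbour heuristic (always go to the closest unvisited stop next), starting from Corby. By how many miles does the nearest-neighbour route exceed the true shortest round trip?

4 miles longer than the optimal tour.

Corby: Larch=2, Dale=7, Cedar=10, Fern=11 ⇒ Larch
Larch: Dale=5, Cedar=8, Fern=13 ⇒ Dale
Dale: Cedar=11, Fern=14 ⇒ Cedar
Cedar: Fern=21 ⇒ Fern
NN route Corby → Larch → Dale → Cedar → Fern → Corby costs 50.
Optimal: Corby → Larch → Cedar → Dale → Fern → Corby costs 46 (by enumerating all 12 distinct tours).
Excess = 50 − 46 = 4.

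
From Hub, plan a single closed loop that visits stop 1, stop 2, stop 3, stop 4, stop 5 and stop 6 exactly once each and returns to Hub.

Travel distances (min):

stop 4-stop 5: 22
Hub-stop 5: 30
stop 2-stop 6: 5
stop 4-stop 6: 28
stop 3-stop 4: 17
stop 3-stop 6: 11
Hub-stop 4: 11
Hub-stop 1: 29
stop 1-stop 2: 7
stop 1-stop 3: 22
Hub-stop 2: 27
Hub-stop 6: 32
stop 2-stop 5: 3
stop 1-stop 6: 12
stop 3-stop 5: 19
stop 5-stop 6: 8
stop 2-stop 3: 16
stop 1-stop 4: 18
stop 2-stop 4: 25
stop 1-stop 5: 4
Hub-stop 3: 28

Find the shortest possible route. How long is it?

80 min — the shortest possible round trip.

Hub→stop 1→stop 2→stop 3→stop 4→stop 5→stop 6→Hub: 29+7+16+17+22+8+32 = 131
Hub→stop 1→stop 2→stop 3→stop 4→stop 6→stop 5→Hub: 29+7+16+17+28+8+30 = 135
Hub→stop 1→stop 2→stop 3→stop 5→stop 4→stop 6→Hub: 29+7+16+19+22+28+32 = 153
Hub→stop 1→stop 2→stop 3→stop 5→stop 6→stop 4→Hub: 29+7+16+19+8+28+11 = 118
Hub→stop 1→stop 2→stop 3→stop 6→stop 4→stop 5→Hub: 29+7+16+11+28+22+30 = 143
Hub→stop 1→stop 2→stop 3→stop 6→stop 5→stop 4→Hub: 29+7+16+11+8+22+11 = 104
Hub→stop 1→stop 2→stop 4→stop 3→stop 5→stop 6→Hub: 29+7+25+17+19+8+32 = 137
Hub→stop 1→stop 2→stop 4→stop 3→stop 6→stop 5→Hub: 29+7+25+17+11+8+30 = 127
… (352 more)
Hub→stop 1→stop 5→stop 2→stop 6→stop 3→stop 4→Hub: 29+4+3+5+11+17+11 = 80  ← best
The minimum is 80.
One optimal route: Hub → stop 1 → stop 5 → stop 2 → stop 6 → stop 3 → stop 4 → Hub (or its reverse).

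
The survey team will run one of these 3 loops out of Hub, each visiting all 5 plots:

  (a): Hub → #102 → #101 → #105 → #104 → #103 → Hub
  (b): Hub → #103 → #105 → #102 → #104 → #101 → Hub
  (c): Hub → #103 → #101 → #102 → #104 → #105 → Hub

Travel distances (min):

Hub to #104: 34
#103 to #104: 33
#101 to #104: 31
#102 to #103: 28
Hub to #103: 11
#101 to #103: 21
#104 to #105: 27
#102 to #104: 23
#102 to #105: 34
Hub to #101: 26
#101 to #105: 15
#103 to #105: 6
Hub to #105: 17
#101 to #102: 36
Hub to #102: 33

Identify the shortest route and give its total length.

131 min — (b) is the shortest.

(a): 33 + 36 + 15 + 27 + 33 + 11 = 155
(b): 11 + 6 + 34 + 23 + 31 + 26 = 131
(c): 11 + 21 + 36 + 23 + 27 + 17 = 135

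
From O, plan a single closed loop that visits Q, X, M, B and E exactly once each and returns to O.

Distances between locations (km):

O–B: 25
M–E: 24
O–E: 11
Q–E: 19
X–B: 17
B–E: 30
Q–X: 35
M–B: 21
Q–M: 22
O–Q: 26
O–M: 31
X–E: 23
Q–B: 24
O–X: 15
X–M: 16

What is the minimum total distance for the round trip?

Minimum total distance: 105 km.

O-Q-X-M-B-E-O: 26+35+16+21+30+11 = 139
O-Q-X-M-E-B-O: 26+35+16+24+30+25 = 156
O-Q-X-B-M-E-O: 26+35+17+21+24+11 = 134
O-Q-X-B-E-M-O: 26+35+17+30+24+31 = 163
O-Q-X-E-M-B-O: 26+35+23+24+21+25 = 154
O-Q-X-E-B-M-O: 26+35+23+30+21+31 = 166
O-Q-M-X-B-E-O: 26+22+16+17+30+11 = 122
O-Q-M-X-E-B-O: 26+22+16+23+30+25 = 142
O-Q-M-B-X-E-O: 26+22+21+17+23+11 = 120
O-Q-M-B-E-X-O: 26+22+21+30+23+15 = 137
O-Q-M-E-X-B-O: 26+22+24+23+17+25 = 137
O-Q-M-E-B-X-O: 26+22+24+30+17+15 = 134
O-Q-B-X-M-E-O: 26+24+17+16+24+11 = 118
O-Q-B-X-E-M-O: 26+24+17+23+24+31 = 145
… (46 more)
O-X-B-M-Q-E-O: 15+17+21+22+19+11 = 105  ← best
The minimum is 105.
One optimal route: O → X → B → M → Q → E → O (or its reverse).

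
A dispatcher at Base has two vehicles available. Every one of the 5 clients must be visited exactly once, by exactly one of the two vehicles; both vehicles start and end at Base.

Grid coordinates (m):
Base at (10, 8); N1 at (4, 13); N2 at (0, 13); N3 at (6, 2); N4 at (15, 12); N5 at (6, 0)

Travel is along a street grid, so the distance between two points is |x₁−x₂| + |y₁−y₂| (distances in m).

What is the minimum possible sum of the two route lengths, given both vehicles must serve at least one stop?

Minimum combined distance: 64 m.

There are 2^4 − 1 = 15 ways to divide the 5 stops into two non-empty groups. For each, the best each vehicle can do is its own shortest tour through its group:
  {N1} + {N2, N3, N4, N5}: 22 + 56 = 78
  {N2} + {N1, N3, N4, N5}: 30 + 48 = 78
  {N1, N2} + {N3, N4, N5}: 30 + 42 = 72
  {N3} + {N1, N2, N4, N5}: 20 + 56 = 76
  {N1, N3} + {N2, N4, N5}: 34 + 56 = 90
  {N2, N3} + {N1, N4, N5}: 42 + 48 = 90
  … (15 splits in total)
  {N4} + {N1, N2, N3, N5}: 18 + 46 = 64  ← best
Best: vehicle 1 Base → N4 → Base = 18; vehicle 2 Base → N1 → N2 → N3 → N5 → Base = 46; combined 64.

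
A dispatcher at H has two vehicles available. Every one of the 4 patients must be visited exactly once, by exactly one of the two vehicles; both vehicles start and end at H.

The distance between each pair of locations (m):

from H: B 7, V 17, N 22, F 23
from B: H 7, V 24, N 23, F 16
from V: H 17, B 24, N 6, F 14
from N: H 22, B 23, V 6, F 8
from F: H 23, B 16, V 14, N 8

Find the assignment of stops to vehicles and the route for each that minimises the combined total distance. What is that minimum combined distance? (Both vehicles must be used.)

68 m — the smallest possible combined total.

There are 2^3 − 1 = 7 ways to divide the 4 stops into two non-empty groups. For each, the best each vehicle can do is its own shortest tour through its group:
  {B} + {V, N, F}: 14 + 54 = 68
  {V} + {B, N, F}: 34 + 53 = 87
  {B, V} + {N, F}: 48 + 53 = 101
  {N} + {B, V, F}: 44 + 54 = 98
  {B, N} + {V, F}: 52 + 54 = 106
  {V, N} + {B, F}: 45 + 46 = 91
  … (7 splits in total)
Best: vehicle 1 H → B → H = 14; vehicle 2 H → V → N → F → H = 54; combined 68.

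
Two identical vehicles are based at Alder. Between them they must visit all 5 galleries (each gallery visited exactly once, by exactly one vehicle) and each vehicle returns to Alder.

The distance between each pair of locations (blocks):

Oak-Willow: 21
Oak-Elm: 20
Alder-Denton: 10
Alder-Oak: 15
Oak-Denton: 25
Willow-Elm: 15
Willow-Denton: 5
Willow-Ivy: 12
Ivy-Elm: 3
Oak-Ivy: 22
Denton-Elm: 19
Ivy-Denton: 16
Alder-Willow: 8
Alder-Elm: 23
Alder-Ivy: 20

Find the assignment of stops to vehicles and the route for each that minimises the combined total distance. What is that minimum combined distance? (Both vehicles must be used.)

Check every non-empty split of the stops between the two vehicles; for each half take its own optimal tour:
  {Oak} + {Willow, Ivy, Denton, Elm}: 30 + 52 = 82
  {Willow} + {Oak, Ivy, Denton, Elm}: 16 + 64 = 80
  {Oak, Willow} + {Ivy, Denton, Elm}: 44 + 52 = 96
  {Ivy} + {Oak, Willow, Denton, Elm}: 40 + 65 = 105
  {Oak, Ivy} + {Willow, Denton, Elm}: 57 + 52 = 109
  {Willow, Ivy} + {Oak, Denton, Elm}: 40 + 64 = 104
  … (15 splits in total)
  {Denton} + {Oak, Willow, Ivy, Elm}: 20 + 58 = 78  ← best
Best: vehicle 1 Alder → Denton → Alder = 20; vehicle 2 Alder → Oak → Elm → Ivy → Willow → Alder = 58; combined 78.

78 blocks — the smallest possible combined total.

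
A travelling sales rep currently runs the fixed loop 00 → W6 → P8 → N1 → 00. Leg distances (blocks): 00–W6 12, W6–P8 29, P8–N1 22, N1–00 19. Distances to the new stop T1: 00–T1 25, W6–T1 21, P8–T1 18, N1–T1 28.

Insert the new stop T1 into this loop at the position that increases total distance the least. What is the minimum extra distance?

Insertion cost between consecutive stops i–j is d(i,T1) + d(T1,j) − d(i,j):
  between 00 and W6: 25 + 21 − 12 = 34
  between W6 and P8: 21 + 18 − 29 = 10
  between P8 and N1: 18 + 28 − 22 = 24
  between N1 and 00: 28 + 25 − 19 = 34
Cheapest insertion is between W6 and P8, adding 10.
New total = 82 + 10 = 92.

Minimum extra distance: 10 blocks, inserting T1 between W6 and P8.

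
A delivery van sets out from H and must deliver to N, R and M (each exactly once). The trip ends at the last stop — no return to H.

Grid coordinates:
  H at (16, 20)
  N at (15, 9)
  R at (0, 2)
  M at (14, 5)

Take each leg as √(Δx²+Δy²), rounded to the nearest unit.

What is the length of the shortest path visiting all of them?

29 — the minimum one-way total.

There are 3! = 6 possible orderings.
H - N - R - M: 11+17+14 = 42
H - N - M - R: 11+4+14 = 29
H - R - N - M: 24+17+4 = 45
H - R - M - N: 24+14+4 = 42
H - M - N - R: 15+4+17 = 36
H - M - R - N: 15+14+17 = 46
The minimum is 29.
One shortest path: H → N → M → R.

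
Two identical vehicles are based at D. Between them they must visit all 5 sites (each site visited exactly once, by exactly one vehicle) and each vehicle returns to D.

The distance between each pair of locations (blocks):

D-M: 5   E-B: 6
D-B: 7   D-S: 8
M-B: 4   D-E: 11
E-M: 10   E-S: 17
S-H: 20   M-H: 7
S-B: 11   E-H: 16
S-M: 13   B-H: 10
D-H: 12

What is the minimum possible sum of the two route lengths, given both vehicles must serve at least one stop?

55 blocks — the smallest possible combined total.

Check every non-empty split of the stops between the two vehicles; for each half take its own optimal tour:
  {E} + {S, M, B, H}: 22 + 41 = 63
  {S} + {E, M, B, H}: 16 + 39 = 55
  {E, S} + {M, B, H}: 36 + 29 = 65
  {M} + {E, S, B, H}: 10 + 53 = 63
  {E, M} + {S, B, H}: 26 + 41 = 67
  {S, M} + {E, B, H}: 26 + 39 = 65
  … (15 splits in total)
Best: vehicle 1 D → S → D = 16; vehicle 2 D → E → B → H → M → D = 39; combined 55.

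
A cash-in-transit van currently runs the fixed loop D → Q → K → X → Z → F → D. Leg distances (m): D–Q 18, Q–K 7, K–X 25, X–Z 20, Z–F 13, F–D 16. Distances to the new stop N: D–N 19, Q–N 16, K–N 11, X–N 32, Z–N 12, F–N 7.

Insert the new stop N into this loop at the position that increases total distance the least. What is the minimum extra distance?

Adding 6 m by placing N on the Z–F leg.

Insertion cost between consecutive stops i–j is d(i,N) + d(N,j) − d(i,j):
  between D and Q: 19 + 16 − 18 = 17
  between Q and K: 16 + 11 − 7 = 20
  between K and X: 11 + 32 − 25 = 18
  between X and Z: 32 + 12 − 20 = 24
  between Z and F: 12 + 7 − 13 = 6
  between F and D: 7 + 19 − 16 = 10
Cheapest insertion is between Z and F, adding 6.
New total = 99 + 6 = 105.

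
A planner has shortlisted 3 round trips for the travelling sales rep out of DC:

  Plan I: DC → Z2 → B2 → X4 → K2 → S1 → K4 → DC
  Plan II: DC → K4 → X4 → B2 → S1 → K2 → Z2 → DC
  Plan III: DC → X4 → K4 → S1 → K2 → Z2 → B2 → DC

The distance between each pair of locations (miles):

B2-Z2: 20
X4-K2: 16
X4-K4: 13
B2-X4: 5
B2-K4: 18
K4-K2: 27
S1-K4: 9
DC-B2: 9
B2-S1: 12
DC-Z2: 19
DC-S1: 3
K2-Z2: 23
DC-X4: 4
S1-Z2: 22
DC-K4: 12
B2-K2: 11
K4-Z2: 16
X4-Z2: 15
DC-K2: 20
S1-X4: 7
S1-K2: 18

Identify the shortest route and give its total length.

Plan I: 19 + 20 + 5 + 16 + 18 + 9 + 12 = 99
Plan II: 12 + 13 + 5 + 12 + 18 + 23 + 19 = 102
Plan III: 4 + 13 + 9 + 18 + 23 + 20 + 9 = 96

96 miles — Plan III is the shortest.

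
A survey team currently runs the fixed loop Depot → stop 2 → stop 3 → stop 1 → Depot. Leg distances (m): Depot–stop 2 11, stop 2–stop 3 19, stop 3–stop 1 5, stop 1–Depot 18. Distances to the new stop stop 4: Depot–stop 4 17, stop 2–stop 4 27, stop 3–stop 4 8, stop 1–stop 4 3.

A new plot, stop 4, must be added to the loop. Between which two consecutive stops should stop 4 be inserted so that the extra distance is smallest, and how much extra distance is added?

Minimum extra distance: 2 m, inserting stop 4 between stop 1 and Depot.

Insertion cost between consecutive stops i–j is d(i,stop 4) + d(stop 4,j) − d(i,j):
  between Depot and stop 2: 17 + 27 − 11 = 33
  between stop 2 and stop 3: 27 + 8 − 19 = 16
  between stop 3 and stop 1: 8 + 3 − 5 = 6
  between stop 1 and Depot: 3 + 17 − 18 = 2
Cheapest insertion is between stop 1 and Depot, adding 2.
New total = 53 + 2 = 55.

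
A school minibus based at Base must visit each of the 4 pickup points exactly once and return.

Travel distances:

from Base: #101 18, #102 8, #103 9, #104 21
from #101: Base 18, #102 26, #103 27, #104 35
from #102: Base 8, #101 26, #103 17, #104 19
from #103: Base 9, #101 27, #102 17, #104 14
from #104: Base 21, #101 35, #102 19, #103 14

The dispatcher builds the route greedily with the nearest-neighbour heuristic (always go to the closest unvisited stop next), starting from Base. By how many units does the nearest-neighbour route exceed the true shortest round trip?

Base: #102=8, #103=9, #101=18, #104=21 ⇒ #102
#102: #103=17, #104=19, #101=26 ⇒ #103
#103: #104=14, #101=27 ⇒ #104
#104: #101=35 ⇒ #101
NN route Base → #102 → #103 → #104 → #101 → Base costs 92.
Optimal: Base → #101 → #102 → #104 → #103 → Base costs 86 (by enumerating all 12 distinct tours).
Excess = 92 − 86 = 6.

6 longer than the optimal tour.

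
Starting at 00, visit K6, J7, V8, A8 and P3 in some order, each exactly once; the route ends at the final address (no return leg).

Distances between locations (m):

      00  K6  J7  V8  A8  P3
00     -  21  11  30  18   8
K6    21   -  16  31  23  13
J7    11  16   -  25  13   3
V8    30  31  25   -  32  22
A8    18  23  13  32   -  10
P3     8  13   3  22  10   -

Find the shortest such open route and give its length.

There are 5! = 120 possible orderings.
00 - K6 - J7 - V8 - A8 - P3: 21+16+25+32+10 = 104
00 - K6 - J7 - V8 - P3 - A8: 21+16+25+22+10 = 94
00 - K6 - J7 - A8 - V8 - P3: 21+16+13+32+22 = 104
00 - K6 - J7 - A8 - P3 - V8: 21+16+13+10+22 = 82
00 - K6 - J7 - P3 - V8 - A8: 21+16+3+22+32 = 94
00 - K6 - J7 - P3 - A8 - V8: 21+16+3+10+32 = 82
00 - K6 - V8 - J7 - A8 - P3: 21+31+25+13+10 = 100
00 - K6 - V8 - J7 - P3 - A8: 21+31+25+3+10 = 90
00 - K6 - V8 - A8 - J7 - P3: 21+31+32+13+3 = 100
00 - K6 - V8 - A8 - P3 - J7: 21+31+32+10+3 = 97
00 - K6 - V8 - P3 - J7 - A8: 21+31+22+3+13 = 90
00 - K6 - V8 - P3 - A8 - J7: 21+31+22+10+13 = 97
00 - K6 - A8 - J7 - V8 - P3: 21+23+13+25+22 = 104
00 - K6 - A8 - J7 - P3 - V8: 21+23+13+3+22 = 82
… (106 more)
00 - J7 - A8 - P3 - K6 - V8: 11+13+10+13+31 = 78  ← best
The minimum is 78.
One shortest path: 00 → J7 → A8 → P3 → K6 → V8.

Minimum one-way distance = 78 m.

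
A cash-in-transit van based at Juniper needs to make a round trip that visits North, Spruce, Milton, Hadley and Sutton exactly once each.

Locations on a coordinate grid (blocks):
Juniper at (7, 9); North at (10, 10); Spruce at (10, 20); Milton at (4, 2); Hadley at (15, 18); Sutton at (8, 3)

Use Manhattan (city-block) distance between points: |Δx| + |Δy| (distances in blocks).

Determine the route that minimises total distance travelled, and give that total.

There are 60 distinct closed tours to check (reversals are equivalent).
Juniper - North - Spruce - Milton - Hadley - Sutton - Juniper: 4+10+24+27+22+7 = 94
Juniper - North - Spruce - Milton - Sutton - Hadley - Juniper: 4+10+24+5+22+17 = 82
Juniper - North - Spruce - Hadley - Milton - Sutton - Juniper: 4+10+7+27+5+7 = 60
Juniper - North - Spruce - Hadley - Sutton - Milton - Juniper: 4+10+7+22+5+10 = 58
Juniper - North - Spruce - Sutton - Milton - Hadley - Juniper: 4+10+19+5+27+17 = 82
Juniper - North - Spruce - Sutton - Hadley - Milton - Juniper: 4+10+19+22+27+10 = 92
Juniper - North - Milton - Spruce - Hadley - Sutton - Juniper: 4+14+24+7+22+7 = 78
Juniper - North - Milton - Spruce - Sutton - Hadley - Juniper: 4+14+24+19+22+17 = 100
Juniper - North - Milton - Hadley - Spruce - Sutton - Juniper: 4+14+27+7+19+7 = 78
Juniper - North - Milton - Hadley - Sutton - Spruce - Juniper: 4+14+27+22+19+14 = 100
Juniper - North - Milton - Sutton - Spruce - Hadley - Juniper: 4+14+5+19+7+17 = 66
Juniper - North - Milton - Sutton - Hadley - Spruce - Juniper: 4+14+5+22+7+14 = 66
Juniper - North - Hadley - Spruce - Milton - Sutton - Juniper: 4+13+7+24+5+7 = 60
Juniper - North - Hadley - Spruce - Sutton - Milton - Juniper: 4+13+7+19+5+10 = 58
… (46 more)
The minimum is 58.
One optimal route: Juniper → North → Spruce → Hadley → Sutton → Milton → Juniper (or its reverse).

58 blocks — the shortest possible round trip.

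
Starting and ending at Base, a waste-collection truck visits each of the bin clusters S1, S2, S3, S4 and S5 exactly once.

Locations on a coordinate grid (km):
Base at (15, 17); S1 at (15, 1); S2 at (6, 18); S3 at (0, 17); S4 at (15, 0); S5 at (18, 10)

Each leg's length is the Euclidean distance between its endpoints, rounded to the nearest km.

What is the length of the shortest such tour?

Base → S1 → S2 → S3 → S4 → S5 → Base: 16+19+6+23+10+8 = 82
Base → S1 → S2 → S3 → S5 → S4 → Base: 16+19+6+19+10+17 = 87
Base → S1 → S2 → S4 → S3 → S5 → Base: 16+19+20+23+19+8 = 105
Base → S1 → S2 → S4 → S5 → S3 → Base: 16+19+20+10+19+15 = 99
Base → S1 → S2 → S5 → S3 → S4 → Base: 16+19+14+19+23+17 = 108
Base → S1 → S2 → S5 → S4 → S3 → Base: 16+19+14+10+23+15 = 97
Base → S1 → S3 → S2 → S4 → S5 → Base: 16+22+6+20+10+8 = 82
Base → S1 → S3 → S2 → S5 → S4 → Base: 16+22+6+14+10+17 = 85
Base → S1 → S3 → S4 → S2 → S5 → Base: 16+22+23+20+14+8 = 103
Base → S1 → S3 → S4 → S5 → S2 → Base: 16+22+23+10+14+9 = 94
Base → S1 → S3 → S5 → S2 → S4 → Base: 16+22+19+14+20+17 = 108
Base → S1 → S3 → S5 → S4 → S2 → Base: 16+22+19+10+20+9 = 96
Base → S1 → S4 → S2 → S3 → S5 → Base: 16+1+20+6+19+8 = 70
Base → S1 → S4 → S2 → S5 → S3 → Base: 16+1+20+14+19+15 = 85
… (46 more)
Base → S2 → S3 → S1 → S4 → S5 → Base: 9+6+22+1+10+8 = 56  ← best
The minimum is 56.
One optimal route: Base → S2 → S3 → S1 → S4 → S5 → Base (or its reverse).

Minimum total distance: 56 km.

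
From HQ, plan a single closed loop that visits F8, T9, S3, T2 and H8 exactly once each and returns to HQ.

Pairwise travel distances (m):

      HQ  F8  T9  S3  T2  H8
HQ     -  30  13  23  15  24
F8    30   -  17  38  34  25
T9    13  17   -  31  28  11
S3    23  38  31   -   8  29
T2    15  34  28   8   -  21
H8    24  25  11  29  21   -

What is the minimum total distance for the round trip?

Shortest round trip = 107 m.

With 5 stops there are 5!/2 = 60 distinct round trips (a route and its reverse cost the same).
HQ-F8-T9-S3-T2-H8-HQ: 30+17+31+8+21+24 = 131
HQ-F8-T9-S3-H8-T2-HQ: 30+17+31+29+21+15 = 143
HQ-F8-T9-T2-S3-H8-HQ: 30+17+28+8+29+24 = 136
HQ-F8-T9-T2-H8-S3-HQ: 30+17+28+21+29+23 = 148
HQ-F8-T9-H8-S3-T2-HQ: 30+17+11+29+8+15 = 110
HQ-F8-T9-H8-T2-S3-HQ: 30+17+11+21+8+23 = 110
HQ-F8-S3-T9-T2-H8-HQ: 30+38+31+28+21+24 = 172
HQ-F8-S3-T9-H8-T2-HQ: 30+38+31+11+21+15 = 146
HQ-F8-S3-T2-T9-H8-HQ: 30+38+8+28+11+24 = 139
HQ-F8-S3-T2-H8-T9-HQ: 30+38+8+21+11+13 = 121
HQ-F8-S3-H8-T9-T2-HQ: 30+38+29+11+28+15 = 151
HQ-F8-S3-H8-T2-T9-HQ: 30+38+29+21+28+13 = 159
HQ-F8-T2-T9-S3-H8-HQ: 30+34+28+31+29+24 = 176
HQ-F8-T2-T9-H8-S3-HQ: 30+34+28+11+29+23 = 155
… (46 more)
HQ-T9-F8-H8-S3-T2-HQ: 13+17+25+29+8+15 = 107  ← best
The minimum is 107.
One optimal route: HQ → T9 → F8 → H8 → S3 → T2 → HQ (or its reverse).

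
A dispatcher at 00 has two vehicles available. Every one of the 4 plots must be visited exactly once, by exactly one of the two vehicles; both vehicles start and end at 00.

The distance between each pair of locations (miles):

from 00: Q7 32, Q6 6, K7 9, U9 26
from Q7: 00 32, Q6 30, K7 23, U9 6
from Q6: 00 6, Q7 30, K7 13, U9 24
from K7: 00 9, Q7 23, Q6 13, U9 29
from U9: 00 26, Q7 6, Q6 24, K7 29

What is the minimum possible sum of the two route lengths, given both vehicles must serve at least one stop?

76 miles — the smallest possible combined total.

Try each way of splitting the stops between the two vehicles (each non-empty) and, for each split, find the best tour for each vehicle:
  {Q7} + {Q6, K7, U9}: 64 + 68 = 132
  {Q6} + {Q7, K7, U9}: 12 + 64 = 76
  {Q7, Q6} + {K7, U9}: 68 + 64 = 132
  {K7} + {Q7, Q6, U9}: 18 + 68 = 86
  {Q7, K7} + {Q6, U9}: 64 + 56 = 120
  {Q6, K7} + {Q7, U9}: 28 + 64 = 92
  … (7 splits in total)
Best: vehicle 1 00 → Q6 → 00 = 12; vehicle 2 00 → K7 → Q7 → U9 → 00 = 64; combined 76.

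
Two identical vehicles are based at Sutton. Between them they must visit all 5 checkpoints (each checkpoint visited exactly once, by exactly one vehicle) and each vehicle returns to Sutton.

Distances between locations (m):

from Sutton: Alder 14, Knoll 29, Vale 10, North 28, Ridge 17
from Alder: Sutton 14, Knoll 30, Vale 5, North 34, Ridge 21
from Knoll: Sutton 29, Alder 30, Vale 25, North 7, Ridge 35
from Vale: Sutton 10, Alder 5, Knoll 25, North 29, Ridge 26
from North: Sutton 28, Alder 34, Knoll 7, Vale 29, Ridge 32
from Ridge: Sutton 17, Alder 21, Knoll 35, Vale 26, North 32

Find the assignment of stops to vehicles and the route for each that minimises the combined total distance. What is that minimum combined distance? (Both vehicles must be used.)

Minimum combined distance: 113 m.

There are 2^4 − 1 = 15 ways to divide the 5 stops into two non-empty groups. For each, the best each vehicle can do is its own shortest tour through its group:
  {Alder} + {Knoll, Vale, North, Ridge}: 28 + 91 = 119
  {Knoll} + {Alder, Vale, North, Ridge}: 58 + 96 = 154
  {Alder, Knoll} + {Vale, North, Ridge}: 73 + 88 = 161
  {Vale} + {Alder, Knoll, North, Ridge}: 20 + 100 = 120
  {Alder, Vale} + {Knoll, North, Ridge}: 29 + 85 = 114
  {Knoll, Vale} + {Alder, North, Ridge}: 64 + 95 = 159
  … (15 splits in total)
  {Alder, Knoll, Vale, North} + {Ridge}: 79 + 34 = 113  ← best
Best: vehicle 1 Sutton → Alder → Vale → Knoll → North → Sutton = 79; vehicle 2 Sutton → Ridge → Sutton = 34; combined 113.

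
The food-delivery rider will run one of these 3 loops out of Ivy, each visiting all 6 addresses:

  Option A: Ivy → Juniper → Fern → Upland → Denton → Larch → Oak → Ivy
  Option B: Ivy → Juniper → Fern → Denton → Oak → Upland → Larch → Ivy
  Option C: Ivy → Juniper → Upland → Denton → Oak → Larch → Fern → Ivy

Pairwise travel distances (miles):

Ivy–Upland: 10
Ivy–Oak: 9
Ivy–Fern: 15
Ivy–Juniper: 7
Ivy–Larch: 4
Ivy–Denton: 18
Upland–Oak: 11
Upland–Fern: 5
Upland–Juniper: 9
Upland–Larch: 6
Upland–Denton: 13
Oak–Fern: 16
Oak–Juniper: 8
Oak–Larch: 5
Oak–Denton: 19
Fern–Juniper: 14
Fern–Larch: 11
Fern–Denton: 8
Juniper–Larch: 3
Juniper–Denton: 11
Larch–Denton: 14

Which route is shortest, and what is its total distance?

67 miles — Option A is the shortest.

Option A: 7 + 14 + 5 + 13 + 14 + 5 + 9 = 67
Option B: 7 + 14 + 8 + 19 + 11 + 6 + 4 = 69
Option C: 7 + 9 + 13 + 19 + 5 + 11 + 15 = 79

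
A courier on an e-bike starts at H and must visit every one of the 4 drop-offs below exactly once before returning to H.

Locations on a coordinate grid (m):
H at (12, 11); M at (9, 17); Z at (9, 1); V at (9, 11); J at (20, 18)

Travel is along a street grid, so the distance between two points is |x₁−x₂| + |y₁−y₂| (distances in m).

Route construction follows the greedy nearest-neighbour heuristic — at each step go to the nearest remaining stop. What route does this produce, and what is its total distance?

H → [V:3 / M:9 / Z:13 / J:15] → V (3)
V → [M:6 / Z:10 / J:18] → M (6)
M → [J:12 / Z:16] → J (12)
J → [Z:28] → Z (28)
Return Z→H: 13.
Total = 3 + 6 + 12 + 28 + 13 = 62.

Nearest-neighbour total = 62 m; route H → V → M → J → Z → H.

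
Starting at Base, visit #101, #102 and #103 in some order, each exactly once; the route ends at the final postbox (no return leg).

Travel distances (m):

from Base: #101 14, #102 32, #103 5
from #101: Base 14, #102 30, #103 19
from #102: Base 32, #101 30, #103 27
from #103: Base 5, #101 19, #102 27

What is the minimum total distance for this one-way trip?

There are 3! = 6 possible orderings.
Base→#101→#102→#103: 14+30+27 = 71
Base→#101→#103→#102: 14+19+27 = 60
Base→#102→#101→#103: 32+30+19 = 81
Base→#102→#103→#101: 32+27+19 = 78
Base→#103→#101→#102: 5+19+30 = 54
Base→#103→#102→#101: 5+27+30 = 62
The minimum is 54.
One shortest path: Base → #103 → #101 → #102.

Shortest open route: 54 m.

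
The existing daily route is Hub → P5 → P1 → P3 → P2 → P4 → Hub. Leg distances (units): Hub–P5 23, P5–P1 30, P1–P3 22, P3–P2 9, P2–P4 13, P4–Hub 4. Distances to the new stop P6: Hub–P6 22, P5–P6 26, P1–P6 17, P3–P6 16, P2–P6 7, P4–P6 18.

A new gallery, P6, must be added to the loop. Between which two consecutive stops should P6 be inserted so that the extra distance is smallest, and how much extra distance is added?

Minimum extra distance: 11, inserting P6 between P1 and P3.

Insertion cost between consecutive stops i–j is d(i,P6) + d(P6,j) − d(i,j):
  between Hub and P5: 22 + 26 − 23 = 25
  between P5 and P1: 26 + 17 − 30 = 13
  between P1 and P3: 17 + 16 − 22 = 11
  between P3 and P2: 16 + 7 − 9 = 14
  between P2 and P4: 7 + 18 − 13 = 12
  between P4 and Hub: 18 + 22 − 4 = 36
Cheapest insertion is between P1 and P3, adding 11.
New total = 101 + 11 = 112.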